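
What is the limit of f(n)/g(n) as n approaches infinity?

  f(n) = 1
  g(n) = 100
1/100

Since 1 and 100 have the same growth rate (O(1)),
the ratio converges to a constant: 1/100.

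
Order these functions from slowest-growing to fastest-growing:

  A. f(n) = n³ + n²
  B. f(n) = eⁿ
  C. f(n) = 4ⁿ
A < B < C

Comparing growth rates:
A = n³ + n² is O(n³)
B = eⁿ is O(eⁿ)
C = 4ⁿ is O(4ⁿ)

Therefore, the order from slowest to fastest is: A < B < C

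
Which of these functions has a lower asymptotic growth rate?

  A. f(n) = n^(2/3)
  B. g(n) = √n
B

f(n) = n^(2/3) is O(n^(2/3)), while g(n) = √n is O(√n).
Since O(√n) grows slower than O(n^(2/3)), g(n) is dominated.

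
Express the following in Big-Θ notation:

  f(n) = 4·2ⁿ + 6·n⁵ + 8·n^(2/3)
Θ(2ⁿ)

Order the terms by growth rate: 8·n^(2/3) ≺ 6·n⁵ ≺ 4·2ⁿ.
The fastest-growing term 4·2ⁿ dominates as n → ∞; dropping its constant factor gives Θ(2ⁿ).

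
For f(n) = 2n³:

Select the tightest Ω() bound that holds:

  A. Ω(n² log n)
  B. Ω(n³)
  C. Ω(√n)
B

f(n) = 2n³ is Ω(n³).
All listed options are valid Big-Ω bounds (lower bounds),
but Ω(n³) is the tightest (largest valid bound).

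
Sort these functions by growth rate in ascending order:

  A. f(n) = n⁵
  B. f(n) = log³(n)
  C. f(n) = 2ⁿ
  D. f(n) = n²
B < D < A < C

Comparing growth rates:
B = log³(n) is O(log³ n)
D = n² is O(n²)
A = n⁵ is O(n⁵)
C = 2ⁿ is O(2ⁿ)

Therefore, the order from slowest to fastest is: B < D < A < C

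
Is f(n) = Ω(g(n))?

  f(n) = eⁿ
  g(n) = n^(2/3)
True

f(n) = eⁿ is O(eⁿ), and g(n) = n^(2/3) is O(n^(2/3)).
Since O(eⁿ) grows at least as fast as O(n^(2/3)), f(n) = Ω(g(n)) is true.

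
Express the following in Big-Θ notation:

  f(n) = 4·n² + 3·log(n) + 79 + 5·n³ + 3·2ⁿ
Θ(2ⁿ)

Order the terms by growth rate: 79 ≺ 3·log(n) ≺ 4·n² ≺ 5·n³ ≺ 3·2ⁿ.
The fastest-growing term 3·2ⁿ dominates as n → ∞; dropping its constant factor gives Θ(2ⁿ).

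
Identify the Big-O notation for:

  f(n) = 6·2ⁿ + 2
O(2ⁿ)

The dominant term in 6·2ⁿ + 2 is 6·2ⁿ, which is Θ(2ⁿ).
Lower-order terms (2) are asymptotically negligible.
Constants are absorbed, so the tightest bound is O(2ⁿ).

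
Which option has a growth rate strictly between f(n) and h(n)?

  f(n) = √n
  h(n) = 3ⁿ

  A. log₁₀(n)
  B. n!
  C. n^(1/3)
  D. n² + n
D

We need g(n) with √n = o(g(n)) and g(n) = o(3ⁿ), i.e. O(√n) ≺ g ≺ O(3ⁿ).
Check each option:
  A. log₁₀(n) — O(log n) does not grow strictly faster than f(n)
  B. n! — O(n!) does not grow strictly slower than h(n)
  C. n^(1/3) — O(n^(1/3)) does not grow strictly faster than f(n)
  D. n² + n — O(n²) is strictly between O(√n) and O(3ⁿ) ✓

Only option D (n² + n) lies strictly between.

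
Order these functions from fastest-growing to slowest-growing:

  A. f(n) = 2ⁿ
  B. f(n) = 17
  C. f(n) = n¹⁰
A > C > B

Comparing growth rates:
A = 2ⁿ is O(2ⁿ)
C = n¹⁰ is O(n¹⁰)
B = 17 is O(1)

Therefore, the order from fastest to slowest is: A > C > B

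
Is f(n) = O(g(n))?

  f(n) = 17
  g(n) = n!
True

f(n) = 17 is O(1), and g(n) = n! is O(n!).
Since O(1) ⊆ O(n!) (f grows no faster than g), f(n) = O(g(n)) is true.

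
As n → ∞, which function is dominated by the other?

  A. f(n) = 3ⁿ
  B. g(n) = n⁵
B

f(n) = 3ⁿ is O(3ⁿ), while g(n) = n⁵ is O(n⁵).
Since O(n⁵) grows slower than O(3ⁿ), g(n) is dominated.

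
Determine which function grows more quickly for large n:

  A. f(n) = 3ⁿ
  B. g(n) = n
A

f(n) = 3ⁿ is O(3ⁿ), while g(n) = n is O(n).
Since O(3ⁿ) grows faster than O(n), f(n) dominates.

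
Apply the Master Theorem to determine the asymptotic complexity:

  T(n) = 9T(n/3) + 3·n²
Θ(n² log n)

Master Theorem: a = 9, b = 3, f(n) = 3·n².
Compute the critical exponent d = log₃(9) = 2.
Compare f(n) = Θ(n²) against n^d:
  k = 2 = d, so f(n) = Θ(n^d) — Case 2.
  Work is balanced across levels: T(n) = Θ(n^d log n) = Θ(n² log n).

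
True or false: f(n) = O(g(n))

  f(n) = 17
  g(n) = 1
True

f(n) = 17 and g(n) = 1 are both O(1).
Big-O permits equal growth rates (f ≤ c·g for some c), so f(n) = O(g(n)) is true.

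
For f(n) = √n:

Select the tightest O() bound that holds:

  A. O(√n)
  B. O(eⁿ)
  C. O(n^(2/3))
A

f(n) = √n is O(√n).
All listed options are valid Big-O bounds (upper bounds),
but O(√n) is the tightest (smallest valid bound).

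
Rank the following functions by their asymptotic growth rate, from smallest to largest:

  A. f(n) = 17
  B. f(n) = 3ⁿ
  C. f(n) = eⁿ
A < C < B

Comparing growth rates:
A = 17 is O(1)
C = eⁿ is O(eⁿ)
B = 3ⁿ is O(3ⁿ)

Therefore, the order from slowest to fastest is: A < C < B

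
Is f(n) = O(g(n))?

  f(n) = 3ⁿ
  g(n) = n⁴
False

f(n) = 3ⁿ is O(3ⁿ), and g(n) = n⁴ is O(n⁴).
Since O(3ⁿ) grows faster than O(n⁴), f(n) = O(g(n)) is false.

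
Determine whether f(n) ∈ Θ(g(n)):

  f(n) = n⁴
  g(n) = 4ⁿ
False

f(n) = n⁴ is O(n⁴), and g(n) = 4ⁿ is O(4ⁿ).
Since they have different growth rates, f(n) = Θ(g(n)) is false.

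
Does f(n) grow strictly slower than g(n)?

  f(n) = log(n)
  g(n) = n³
True

f(n) = log(n) is O(log n), and g(n) = n³ is O(n³).
Since O(log n) grows strictly slower than O(n³), f(n) = o(g(n)) is true.
This means lim(n→∞) f(n)/g(n) = 0.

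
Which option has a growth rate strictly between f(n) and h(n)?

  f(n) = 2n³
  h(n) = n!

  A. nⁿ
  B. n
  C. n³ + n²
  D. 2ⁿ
D

We need g(n) with 2n³ = o(g(n)) and g(n) = o(n!), i.e. O(n³) ≺ g ≺ O(n!).
Check each option:
  A. nⁿ — O(nⁿ) does not grow strictly slower than h(n)
  B. n — O(n) does not grow strictly faster than f(n)
  C. n³ + n² — O(n³) does not grow strictly faster than f(n)
  D. 2ⁿ — O(2ⁿ) is strictly between O(n³) and O(n!) ✓

Only option D (2ⁿ) lies strictly between.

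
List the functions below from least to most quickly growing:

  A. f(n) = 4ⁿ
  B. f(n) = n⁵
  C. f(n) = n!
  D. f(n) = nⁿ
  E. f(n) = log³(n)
E < B < A < C < D

Comparing growth rates:
E = log³(n) is O(log³ n)
B = n⁵ is O(n⁵)
A = 4ⁿ is O(4ⁿ)
C = n! is O(n!)
D = nⁿ is O(nⁿ)

Therefore, the order from slowest to fastest is: E < B < A < C < D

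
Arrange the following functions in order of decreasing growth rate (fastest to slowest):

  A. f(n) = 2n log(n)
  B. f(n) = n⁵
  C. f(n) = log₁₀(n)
B > A > C

Comparing growth rates:
B = n⁵ is O(n⁵)
A = 2n log(n) is O(n log n)
C = log₁₀(n) is O(log n)

Therefore, the order from fastest to slowest is: B > A > C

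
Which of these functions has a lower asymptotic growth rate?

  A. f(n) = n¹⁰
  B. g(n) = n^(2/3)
B

f(n) = n¹⁰ is O(n¹⁰), while g(n) = n^(2/3) is O(n^(2/3)).
Since O(n^(2/3)) grows slower than O(n¹⁰), g(n) is dominated.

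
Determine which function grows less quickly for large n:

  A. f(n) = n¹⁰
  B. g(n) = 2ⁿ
A

f(n) = n¹⁰ is O(n¹⁰), while g(n) = 2ⁿ is O(2ⁿ).
Since O(n¹⁰) grows slower than O(2ⁿ), f(n) is dominated.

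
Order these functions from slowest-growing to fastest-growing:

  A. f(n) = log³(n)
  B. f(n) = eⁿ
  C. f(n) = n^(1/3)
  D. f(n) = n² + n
A < C < D < B

Comparing growth rates:
A = log³(n) is O(log³ n)
C = n^(1/3) is O(n^(1/3))
D = n² + n is O(n²)
B = eⁿ is O(eⁿ)

Therefore, the order from slowest to fastest is: A < C < D < B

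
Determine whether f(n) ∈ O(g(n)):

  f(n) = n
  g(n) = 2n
True

f(n) = n and g(n) = 2n are both O(n).
Big-O permits equal growth rates (f ≤ c·g for some c), so f(n) = O(g(n)) is true.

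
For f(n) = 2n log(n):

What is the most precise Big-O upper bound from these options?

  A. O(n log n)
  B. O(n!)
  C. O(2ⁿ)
A

f(n) = 2n log(n) is O(n log n).
All listed options are valid Big-O bounds (upper bounds),
but O(n log n) is the tightest (smallest valid bound).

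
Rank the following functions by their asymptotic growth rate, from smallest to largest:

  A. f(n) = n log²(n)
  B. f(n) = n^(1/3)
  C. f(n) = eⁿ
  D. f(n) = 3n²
B < A < D < C

Comparing growth rates:
B = n^(1/3) is O(n^(1/3))
A = n log²(n) is O(n log² n)
D = 3n² is O(n²)
C = eⁿ is O(eⁿ)

Therefore, the order from slowest to fastest is: B < A < D < C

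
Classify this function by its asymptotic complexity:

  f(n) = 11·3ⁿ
O(3ⁿ)

The dominant term in 11·3ⁿ is 11·3ⁿ, which is Θ(3ⁿ).
Constants are absorbed, so the tightest bound is O(3ⁿ).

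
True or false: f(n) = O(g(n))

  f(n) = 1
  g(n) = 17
True

f(n) = 1 and g(n) = 17 are both O(1).
Big-O permits equal growth rates (f ≤ c·g for some c), so f(n) = O(g(n)) is true.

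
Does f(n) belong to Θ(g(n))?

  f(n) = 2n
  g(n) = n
True

f(n) = 2n and g(n) = n are both O(n).
Since they have the same asymptotic growth rate, f(n) = Θ(g(n)) is true.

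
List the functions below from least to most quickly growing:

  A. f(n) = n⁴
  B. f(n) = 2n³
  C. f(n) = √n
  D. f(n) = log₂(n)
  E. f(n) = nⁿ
D < C < B < A < E

Comparing growth rates:
D = log₂(n) is O(log n)
C = √n is O(√n)
B = 2n³ is O(n³)
A = n⁴ is O(n⁴)
E = nⁿ is O(nⁿ)

Therefore, the order from slowest to fastest is: D < C < B < A < E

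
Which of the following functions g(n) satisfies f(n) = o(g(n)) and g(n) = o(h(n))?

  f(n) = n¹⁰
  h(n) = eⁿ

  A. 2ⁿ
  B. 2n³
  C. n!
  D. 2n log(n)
A

We need g(n) with n¹⁰ = o(g(n)) and g(n) = o(eⁿ), i.e. O(n¹⁰) ≺ g ≺ O(eⁿ).
Check each option:
  A. 2ⁿ — O(2ⁿ) is strictly between O(n¹⁰) and O(eⁿ) ✓
  B. 2n³ — O(n³) does not grow strictly faster than f(n)
  C. n! — O(n!) does not grow strictly slower than h(n)
  D. 2n log(n) — O(n log n) does not grow strictly faster than f(n)

Only option A (2ⁿ) lies strictly between.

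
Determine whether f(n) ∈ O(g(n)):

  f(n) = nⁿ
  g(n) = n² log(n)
False

f(n) = nⁿ is O(nⁿ), and g(n) = n² log(n) is O(n² log n).
Since O(nⁿ) grows faster than O(n² log n), f(n) = O(g(n)) is false.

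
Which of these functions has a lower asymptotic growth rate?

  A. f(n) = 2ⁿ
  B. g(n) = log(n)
B

f(n) = 2ⁿ is O(2ⁿ), while g(n) = log(n) is O(log n).
Since O(log n) grows slower than O(2ⁿ), g(n) is dominated.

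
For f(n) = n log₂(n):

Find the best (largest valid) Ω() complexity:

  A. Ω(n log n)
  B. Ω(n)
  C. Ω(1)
A

f(n) = n log₂(n) is Ω(n log n).
All listed options are valid Big-Ω bounds (lower bounds),
but Ω(n log n) is the tightest (largest valid bound).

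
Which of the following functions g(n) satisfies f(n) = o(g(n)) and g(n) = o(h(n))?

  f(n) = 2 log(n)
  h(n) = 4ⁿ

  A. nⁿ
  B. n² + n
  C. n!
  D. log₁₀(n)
B

We need g(n) with 2 log(n) = o(g(n)) and g(n) = o(4ⁿ), i.e. O(log n) ≺ g ≺ O(4ⁿ).
Check each option:
  A. nⁿ — O(nⁿ) does not grow strictly slower than h(n)
  B. n² + n — O(n²) is strictly between O(log n) and O(4ⁿ) ✓
  C. n! — O(n!) does not grow strictly slower than h(n)
  D. log₁₀(n) — O(log n) does not grow strictly faster than f(n)

Only option B (n² + n) lies strictly between.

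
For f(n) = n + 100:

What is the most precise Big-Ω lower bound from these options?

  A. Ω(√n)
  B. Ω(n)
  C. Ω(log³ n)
B

f(n) = n + 100 is Ω(n).
All listed options are valid Big-Ω bounds (lower bounds),
but Ω(n) is the tightest (largest valid bound).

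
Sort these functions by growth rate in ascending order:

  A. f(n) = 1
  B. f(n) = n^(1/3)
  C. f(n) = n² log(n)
A < B < C

Comparing growth rates:
A = 1 is O(1)
B = n^(1/3) is O(n^(1/3))
C = n² log(n) is O(n² log n)

Therefore, the order from slowest to fastest is: A < B < C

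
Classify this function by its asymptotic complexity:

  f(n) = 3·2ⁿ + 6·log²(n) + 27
O(2ⁿ)

The dominant term in 3·2ⁿ + 6·log²(n) + 27 is 3·2ⁿ, which is Θ(2ⁿ).
Lower-order terms (6·log²(n), 27) are asymptotically negligible.
Constants are absorbed, so the tightest bound is O(2ⁿ).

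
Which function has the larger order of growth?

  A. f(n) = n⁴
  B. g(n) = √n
A

f(n) = n⁴ is O(n⁴), while g(n) = √n is O(√n).
Since O(n⁴) grows faster than O(√n), f(n) dominates.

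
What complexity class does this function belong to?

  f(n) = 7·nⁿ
O(nⁿ)

The dominant term in 7·nⁿ is 7·nⁿ, which is Θ(nⁿ).
Constants are absorbed, so the tightest bound is O(nⁿ).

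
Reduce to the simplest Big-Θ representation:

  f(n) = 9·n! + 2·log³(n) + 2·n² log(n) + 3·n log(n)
Θ(n!)

Order the terms by growth rate: 2·log³(n) ≺ 3·n log(n) ≺ 2·n² log(n) ≺ 9·n!.
The fastest-growing term 9·n! dominates as n → ∞; dropping its constant factor gives Θ(n!).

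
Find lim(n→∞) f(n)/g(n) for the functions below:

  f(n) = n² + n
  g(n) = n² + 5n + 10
1

Since n² + n and n² + 5n + 10 have the same growth rate (O(n²)),
the ratio converges to a constant: 1.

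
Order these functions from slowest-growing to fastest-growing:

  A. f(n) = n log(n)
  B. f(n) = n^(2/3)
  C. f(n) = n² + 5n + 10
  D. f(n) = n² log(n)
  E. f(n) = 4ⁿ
B < A < C < D < E

Comparing growth rates:
B = n^(2/3) is O(n^(2/3))
A = n log(n) is O(n log n)
C = n² + 5n + 10 is O(n²)
D = n² log(n) is O(n² log n)
E = 4ⁿ is O(4ⁿ)

Therefore, the order from slowest to fastest is: B < A < C < D < E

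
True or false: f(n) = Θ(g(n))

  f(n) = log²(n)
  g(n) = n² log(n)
False

f(n) = log²(n) is O(log² n), and g(n) = n² log(n) is O(n² log n).
Since they have different growth rates, f(n) = Θ(g(n)) is false.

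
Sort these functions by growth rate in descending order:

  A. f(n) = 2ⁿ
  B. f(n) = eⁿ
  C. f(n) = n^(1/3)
B > A > C

Comparing growth rates:
B = eⁿ is O(eⁿ)
A = 2ⁿ is O(2ⁿ)
C = n^(1/3) is O(n^(1/3))

Therefore, the order from fastest to slowest is: B > A > C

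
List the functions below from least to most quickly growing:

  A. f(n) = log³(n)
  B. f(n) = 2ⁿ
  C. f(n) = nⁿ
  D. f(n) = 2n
A < D < B < C

Comparing growth rates:
A = log³(n) is O(log³ n)
D = 2n is O(n)
B = 2ⁿ is O(2ⁿ)
C = nⁿ is O(nⁿ)

Therefore, the order from slowest to fastest is: A < D < B < C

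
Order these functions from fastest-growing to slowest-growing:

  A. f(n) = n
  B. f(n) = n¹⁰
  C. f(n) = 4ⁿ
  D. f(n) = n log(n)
C > B > D > A

Comparing growth rates:
C = 4ⁿ is O(4ⁿ)
B = n¹⁰ is O(n¹⁰)
D = n log(n) is O(n log n)
A = n is O(n)

Therefore, the order from fastest to slowest is: C > B > D > A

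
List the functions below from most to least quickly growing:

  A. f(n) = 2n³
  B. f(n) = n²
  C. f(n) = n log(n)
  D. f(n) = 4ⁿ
D > A > B > C

Comparing growth rates:
D = 4ⁿ is O(4ⁿ)
A = 2n³ is O(n³)
B = n² is O(n²)
C = n log(n) is O(n log n)

Therefore, the order from fastest to slowest is: D > A > B > C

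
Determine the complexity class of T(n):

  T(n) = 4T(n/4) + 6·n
Θ(n log n)

Master Theorem: a = 4, b = 4, f(n) = 6·n.
Compute the critical exponent d = log₄(4) = 1.
Compare f(n) = Θ(n) against n^d:
  k = 1 = d, so f(n) = Θ(n^d) — Case 2.
  Work is balanced across levels: T(n) = Θ(n^d log n) = Θ(n log n).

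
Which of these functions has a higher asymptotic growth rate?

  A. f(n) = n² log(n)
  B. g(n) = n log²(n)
A

f(n) = n² log(n) is O(n² log n), while g(n) = n log²(n) is O(n log² n).
Since O(n² log n) grows faster than O(n log² n), f(n) dominates.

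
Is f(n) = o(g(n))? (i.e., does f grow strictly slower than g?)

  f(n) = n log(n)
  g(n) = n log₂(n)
False

f(n) = n log(n) is O(n log n), and g(n) = n log₂(n) is O(n log n).
Since they have the same growth rate, f(n) = o(g(n)) is false.
(f = o(g) requires f to grow strictly slower, not equal.)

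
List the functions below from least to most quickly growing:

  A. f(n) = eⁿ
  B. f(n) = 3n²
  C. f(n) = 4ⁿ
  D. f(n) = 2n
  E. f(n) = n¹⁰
D < B < E < A < C

Comparing growth rates:
D = 2n is O(n)
B = 3n² is O(n²)
E = n¹⁰ is O(n¹⁰)
A = eⁿ is O(eⁿ)
C = 4ⁿ is O(4ⁿ)

Therefore, the order from slowest to fastest is: D < B < E < A < C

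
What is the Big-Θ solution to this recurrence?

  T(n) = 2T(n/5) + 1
Θ(n^log₅(2))

Master Theorem: a = 2, b = 5, f(n) = 1.
Compute the critical exponent d = log₅(2) = 0.431.
Compare f(n) = Θ(1) against n^d:
  k = 0 < d = 0.431, so f(n) = O(n^(d-ε)) — Case 1.
  The recursion cost dominates: T(n) = Θ(n^d) = Θ(n^log₅(2)).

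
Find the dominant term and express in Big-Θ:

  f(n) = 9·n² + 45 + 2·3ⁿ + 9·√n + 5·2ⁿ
Θ(3ⁿ)

Order the terms by growth rate: 45 ≺ 9·√n ≺ 9·n² ≺ 5·2ⁿ ≺ 2·3ⁿ.
The fastest-growing term 2·3ⁿ dominates as n → ∞; dropping its constant factor gives Θ(3ⁿ).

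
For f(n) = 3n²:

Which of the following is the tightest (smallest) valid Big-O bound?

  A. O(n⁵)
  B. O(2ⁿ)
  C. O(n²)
C

f(n) = 3n² is O(n²).
All listed options are valid Big-O bounds (upper bounds),
but O(n²) is the tightest (smallest valid bound).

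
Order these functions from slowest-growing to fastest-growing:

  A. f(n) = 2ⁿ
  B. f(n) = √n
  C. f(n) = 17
C < B < A

Comparing growth rates:
C = 17 is O(1)
B = √n is O(√n)
A = 2ⁿ is O(2ⁿ)

Therefore, the order from slowest to fastest is: C < B < A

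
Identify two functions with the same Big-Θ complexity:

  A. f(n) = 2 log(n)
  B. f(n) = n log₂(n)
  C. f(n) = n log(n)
B and C

Examining each function:
  A. 2 log(n) is O(log n)
  B. n log₂(n) is O(n log n)
  C. n log(n) is O(n log n)

Functions B and C both have the same complexity class.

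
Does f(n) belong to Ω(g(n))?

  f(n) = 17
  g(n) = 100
True

f(n) = 17 and g(n) = 100 are both O(1).
Big-Ω permits equal growth rates (f ≥ c·g for some c > 0), so f(n) = Ω(g(n)) is true.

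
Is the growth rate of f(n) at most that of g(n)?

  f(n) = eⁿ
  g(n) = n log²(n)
False

f(n) = eⁿ is O(eⁿ), and g(n) = n log²(n) is O(n log² n).
Since O(eⁿ) grows faster than O(n log² n), f(n) = O(g(n)) is false.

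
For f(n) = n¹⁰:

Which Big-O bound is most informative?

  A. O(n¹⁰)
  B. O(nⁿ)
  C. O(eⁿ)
A

f(n) = n¹⁰ is O(n¹⁰).
All listed options are valid Big-O bounds (upper bounds),
but O(n¹⁰) is the tightest (smallest valid bound).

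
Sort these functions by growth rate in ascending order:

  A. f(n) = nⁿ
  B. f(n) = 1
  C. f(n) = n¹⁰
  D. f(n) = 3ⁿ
B < C < D < A

Comparing growth rates:
B = 1 is O(1)
C = n¹⁰ is O(n¹⁰)
D = 3ⁿ is O(3ⁿ)
A = nⁿ is O(nⁿ)

Therefore, the order from slowest to fastest is: B < C < D < A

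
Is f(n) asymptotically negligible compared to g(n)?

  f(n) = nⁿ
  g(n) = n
False

f(n) = nⁿ is O(nⁿ), and g(n) = n is O(n).
Since O(nⁿ) grows faster than or equal to O(n), f(n) = o(g(n)) is false.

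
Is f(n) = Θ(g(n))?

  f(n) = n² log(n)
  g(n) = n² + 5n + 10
False

f(n) = n² log(n) is O(n² log n), and g(n) = n² + 5n + 10 is O(n²).
Since they have different growth rates, f(n) = Θ(g(n)) is false.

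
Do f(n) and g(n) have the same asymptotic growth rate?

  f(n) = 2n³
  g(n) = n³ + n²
True

f(n) = 2n³ and g(n) = n³ + n² are both O(n³).
Since they have the same asymptotic growth rate, f(n) = Θ(g(n)) is true.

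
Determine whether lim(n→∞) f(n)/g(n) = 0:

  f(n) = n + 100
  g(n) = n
False

f(n) = n + 100 is O(n), and g(n) = n is O(n).
Since they have the same growth rate, f(n) = o(g(n)) is false.
(f = o(g) requires f to grow strictly slower, not equal.)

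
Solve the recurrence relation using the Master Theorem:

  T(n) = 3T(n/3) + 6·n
Θ(n log n)

Master Theorem: a = 3, b = 3, f(n) = 6·n.
Compute the critical exponent d = log₃(3) = 1.
Compare f(n) = Θ(n) against n^d:
  k = 1 = d, so f(n) = Θ(n^d) — Case 2.
  Work is balanced across levels: T(n) = Θ(n^d log n) = Θ(n log n).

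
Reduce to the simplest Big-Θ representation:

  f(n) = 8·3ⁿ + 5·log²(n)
Θ(3ⁿ)

Order the terms by growth rate: 5·log²(n) ≺ 8·3ⁿ.
The fastest-growing term 8·3ⁿ dominates as n → ∞; dropping its constant factor gives Θ(3ⁿ).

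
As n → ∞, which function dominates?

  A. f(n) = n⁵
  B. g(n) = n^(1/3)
A

f(n) = n⁵ is O(n⁵), while g(n) = n^(1/3) is O(n^(1/3)).
Since O(n⁵) grows faster than O(n^(1/3)), f(n) dominates.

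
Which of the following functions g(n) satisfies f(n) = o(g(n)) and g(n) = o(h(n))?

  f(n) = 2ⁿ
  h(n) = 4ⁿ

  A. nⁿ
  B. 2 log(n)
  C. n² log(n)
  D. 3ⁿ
D

We need g(n) with 2ⁿ = o(g(n)) and g(n) = o(4ⁿ), i.e. O(2ⁿ) ≺ g ≺ O(4ⁿ).
Check each option:
  A. nⁿ — O(nⁿ) does not grow strictly slower than h(n)
  B. 2 log(n) — O(log n) does not grow strictly faster than f(n)
  C. n² log(n) — O(n² log n) does not grow strictly faster than f(n)
  D. 3ⁿ — O(3ⁿ) is strictly between O(2ⁿ) and O(4ⁿ) ✓

Only option D (3ⁿ) lies strictly between.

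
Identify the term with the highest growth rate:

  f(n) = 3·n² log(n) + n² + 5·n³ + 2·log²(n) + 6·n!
6·n!

Looking at each term:
  - 3·n² log(n) is O(n² log n)
  - n² is O(n²)
  - 5·n³ is O(n³)
  - 2·log²(n) is O(log² n)
  - 6·n! is O(n!)

The term 6·n! (O(n!)) grows fastest and dominates all others.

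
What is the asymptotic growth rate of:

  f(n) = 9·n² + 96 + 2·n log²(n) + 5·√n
Θ(n²)

Order the terms by growth rate: 96 ≺ 5·√n ≺ 2·n log²(n) ≺ 9·n².
The fastest-growing term 9·n² dominates as n → ∞; dropping its constant factor gives Θ(n²).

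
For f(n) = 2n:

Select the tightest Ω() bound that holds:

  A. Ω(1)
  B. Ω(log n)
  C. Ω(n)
C

f(n) = 2n is Ω(n).
All listed options are valid Big-Ω bounds (lower bounds),
but Ω(n) is the tightest (largest valid bound).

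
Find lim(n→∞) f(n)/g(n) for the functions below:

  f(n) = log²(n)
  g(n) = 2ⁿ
0

Since log²(n) (O(log² n)) grows slower than 2ⁿ (O(2ⁿ)),
the ratio f(n)/g(n) → 0 as n → ∞.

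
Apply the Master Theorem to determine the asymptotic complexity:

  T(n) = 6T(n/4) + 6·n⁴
Θ(n⁴)

Master Theorem: a = 6, b = 4, f(n) = 6·n⁴.
Compute the critical exponent d = log₄(6) = 1.292.
Compare f(n) = Θ(n⁴) against n^d:
  k = 4 > d = 1.292, so f(n) = Ω(n^(d+ε)) — Case 3.
  Regularity: a·(n/b)^4/n^4 = a/b^4 = 6/256 < 1 ✓.
  The top-level work dominates: T(n) = Θ(f(n)) = Θ(n⁴).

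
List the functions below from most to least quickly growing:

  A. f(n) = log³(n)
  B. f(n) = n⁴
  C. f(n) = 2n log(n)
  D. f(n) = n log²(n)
B > D > C > A

Comparing growth rates:
B = n⁴ is O(n⁴)
D = n log²(n) is O(n log² n)
C = 2n log(n) is O(n log n)
A = log³(n) is O(log³ n)

Therefore, the order from fastest to slowest is: B > D > C > A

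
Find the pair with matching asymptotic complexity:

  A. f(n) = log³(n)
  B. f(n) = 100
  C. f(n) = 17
B and C

Examining each function:
  A. log³(n) is O(log³ n)
  B. 100 is O(1)
  C. 17 is O(1)

Functions B and C both have the same complexity class.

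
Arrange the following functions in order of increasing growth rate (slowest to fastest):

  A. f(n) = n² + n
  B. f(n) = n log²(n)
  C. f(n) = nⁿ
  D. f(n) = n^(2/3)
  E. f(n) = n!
D < B < A < E < C

Comparing growth rates:
D = n^(2/3) is O(n^(2/3))
B = n log²(n) is O(n log² n)
A = n² + n is O(n²)
E = n! is O(n!)
C = nⁿ is O(nⁿ)

Therefore, the order from slowest to fastest is: D < B < A < E < C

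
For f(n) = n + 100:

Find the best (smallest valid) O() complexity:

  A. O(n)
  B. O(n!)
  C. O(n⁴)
A

f(n) = n + 100 is O(n).
All listed options are valid Big-O bounds (upper bounds),
but O(n) is the tightest (smallest valid bound).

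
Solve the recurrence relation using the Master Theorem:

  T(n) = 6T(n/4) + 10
Θ(n^log₄(6))

Master Theorem: a = 6, b = 4, f(n) = 10.
Compute the critical exponent d = log₄(6) = 1.292.
Compare f(n) = Θ(1) against n^d:
  k = 0 < d = 1.292, so f(n) = O(n^(d-ε)) — Case 1.
  The recursion cost dominates: T(n) = Θ(n^d) = Θ(n^log₄(6)).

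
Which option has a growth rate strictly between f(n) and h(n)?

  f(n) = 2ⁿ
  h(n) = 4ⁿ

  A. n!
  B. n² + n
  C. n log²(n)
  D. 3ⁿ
D

We need g(n) with 2ⁿ = o(g(n)) and g(n) = o(4ⁿ), i.e. O(2ⁿ) ≺ g ≺ O(4ⁿ).
Check each option:
  A. n! — O(n!) does not grow strictly slower than h(n)
  B. n² + n — O(n²) does not grow strictly faster than f(n)
  C. n log²(n) — O(n log² n) does not grow strictly faster than f(n)
  D. 3ⁿ — O(3ⁿ) is strictly between O(2ⁿ) and O(4ⁿ) ✓

Only option D (3ⁿ) lies strictly between.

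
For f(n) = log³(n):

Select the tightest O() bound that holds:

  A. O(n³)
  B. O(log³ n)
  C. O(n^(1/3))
B

f(n) = log³(n) is O(log³ n).
All listed options are valid Big-O bounds (upper bounds),
but O(log³ n) is the tightest (smallest valid bound).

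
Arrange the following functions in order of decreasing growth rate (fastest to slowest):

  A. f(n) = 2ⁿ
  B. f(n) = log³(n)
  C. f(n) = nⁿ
C > A > B

Comparing growth rates:
C = nⁿ is O(nⁿ)
A = 2ⁿ is O(2ⁿ)
B = log³(n) is O(log³ n)

Therefore, the order from fastest to slowest is: C > A > B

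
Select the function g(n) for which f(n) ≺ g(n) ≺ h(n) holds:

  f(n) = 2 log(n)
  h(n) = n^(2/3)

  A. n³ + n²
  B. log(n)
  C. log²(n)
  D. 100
C

We need g(n) with 2 log(n) = o(g(n)) and g(n) = o(n^(2/3)), i.e. O(log n) ≺ g ≺ O(n^(2/3)).
Check each option:
  A. n³ + n² — O(n³) does not grow strictly slower than h(n)
  B. log(n) — O(log n) does not grow strictly faster than f(n)
  C. log²(n) — O(log² n) is strictly between O(log n) and O(n^(2/3)) ✓
  D. 100 — O(1) does not grow strictly faster than f(n)

Only option C (log²(n)) lies strictly between.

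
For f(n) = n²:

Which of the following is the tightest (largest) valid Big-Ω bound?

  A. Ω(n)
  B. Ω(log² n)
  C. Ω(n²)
C

f(n) = n² is Ω(n²).
All listed options are valid Big-Ω bounds (lower bounds),
but Ω(n²) is the tightest (largest valid bound).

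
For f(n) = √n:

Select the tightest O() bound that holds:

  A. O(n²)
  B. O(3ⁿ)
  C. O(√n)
C

f(n) = √n is O(√n).
All listed options are valid Big-O bounds (upper bounds),
but O(√n) is the tightest (smallest valid bound).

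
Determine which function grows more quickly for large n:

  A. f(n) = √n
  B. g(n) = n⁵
B

f(n) = √n is O(√n), while g(n) = n⁵ is O(n⁵).
Since O(n⁵) grows faster than O(√n), g(n) dominates.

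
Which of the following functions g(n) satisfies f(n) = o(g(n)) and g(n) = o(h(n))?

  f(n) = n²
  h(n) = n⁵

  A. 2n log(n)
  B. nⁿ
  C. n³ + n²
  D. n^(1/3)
C

We need g(n) with n² = o(g(n)) and g(n) = o(n⁵), i.e. O(n²) ≺ g ≺ O(n⁵).
Check each option:
  A. 2n log(n) — O(n log n) does not grow strictly faster than f(n)
  B. nⁿ — O(nⁿ) does not grow strictly slower than h(n)
  C. n³ + n² — O(n³) is strictly between O(n²) and O(n⁵) ✓
  D. n^(1/3) — O(n^(1/3)) does not grow strictly faster than f(n)

Only option C (n³ + n²) lies strictly between.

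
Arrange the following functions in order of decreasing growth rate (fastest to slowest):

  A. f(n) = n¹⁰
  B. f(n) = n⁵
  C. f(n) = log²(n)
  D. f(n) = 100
A > B > C > D

Comparing growth rates:
A = n¹⁰ is O(n¹⁰)
B = n⁵ is O(n⁵)
C = log²(n) is O(log² n)
D = 100 is O(1)

Therefore, the order from fastest to slowest is: A > B > C > D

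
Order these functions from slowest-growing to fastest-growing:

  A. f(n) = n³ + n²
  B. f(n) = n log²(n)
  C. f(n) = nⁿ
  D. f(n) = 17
D < B < A < C

Comparing growth rates:
D = 17 is O(1)
B = n log²(n) is O(n log² n)
A = n³ + n² is O(n³)
C = nⁿ is O(nⁿ)

Therefore, the order from slowest to fastest is: D < B < A < C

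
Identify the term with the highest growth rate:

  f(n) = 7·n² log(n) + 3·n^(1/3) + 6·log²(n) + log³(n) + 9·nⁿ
9·nⁿ

Looking at each term:
  - 7·n² log(n) is O(n² log n)
  - 3·n^(1/3) is O(n^(1/3))
  - 6·log²(n) is O(log² n)
  - log³(n) is O(log³ n)
  - 9·nⁿ is O(nⁿ)

The term 9·nⁿ (O(nⁿ)) grows fastest and dominates all others.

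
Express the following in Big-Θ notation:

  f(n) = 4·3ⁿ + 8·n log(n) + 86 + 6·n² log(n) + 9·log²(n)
Θ(3ⁿ)

Order the terms by growth rate: 86 ≺ 9·log²(n) ≺ 8·n log(n) ≺ 6·n² log(n) ≺ 4·3ⁿ.
The fastest-growing term 4·3ⁿ dominates as n → ∞; dropping its constant factor gives Θ(3ⁿ).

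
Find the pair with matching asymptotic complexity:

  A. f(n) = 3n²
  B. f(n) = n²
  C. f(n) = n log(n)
A and B

Examining each function:
  A. 3n² is O(n²)
  B. n² is O(n²)
  C. n log(n) is O(n log n)

Functions A and B both have the same complexity class.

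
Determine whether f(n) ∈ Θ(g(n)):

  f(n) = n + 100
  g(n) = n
True

f(n) = n + 100 and g(n) = n are both O(n).
Since they have the same asymptotic growth rate, f(n) = Θ(g(n)) is true.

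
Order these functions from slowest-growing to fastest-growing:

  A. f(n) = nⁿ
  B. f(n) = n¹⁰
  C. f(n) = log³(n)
C < B < A

Comparing growth rates:
C = log³(n) is O(log³ n)
B = n¹⁰ is O(n¹⁰)
A = nⁿ is O(nⁿ)

Therefore, the order from slowest to fastest is: C < B < A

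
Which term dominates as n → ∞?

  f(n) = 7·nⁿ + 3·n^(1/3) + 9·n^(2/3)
7·nⁿ

Looking at each term:
  - 7·nⁿ is O(nⁿ)
  - 3·n^(1/3) is O(n^(1/3))
  - 9·n^(2/3) is O(n^(2/3))

The term 7·nⁿ (O(nⁿ)) grows fastest and dominates all others.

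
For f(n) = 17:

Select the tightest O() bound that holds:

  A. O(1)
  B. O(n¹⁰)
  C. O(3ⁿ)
A

f(n) = 17 is O(1).
All listed options are valid Big-O bounds (upper bounds),
but O(1) is the tightest (smallest valid bound).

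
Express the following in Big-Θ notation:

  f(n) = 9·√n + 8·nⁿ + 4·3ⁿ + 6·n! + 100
Θ(nⁿ)

Order the terms by growth rate: 100 ≺ 9·√n ≺ 4·3ⁿ ≺ 6·n! ≺ 8·nⁿ.
The fastest-growing term 8·nⁿ dominates as n → ∞; dropping its constant factor gives Θ(nⁿ).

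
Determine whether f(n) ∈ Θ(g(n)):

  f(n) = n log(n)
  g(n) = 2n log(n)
True

f(n) = n log(n) and g(n) = 2n log(n) are both O(n log n).
Since they have the same asymptotic growth rate, f(n) = Θ(g(n)) is true.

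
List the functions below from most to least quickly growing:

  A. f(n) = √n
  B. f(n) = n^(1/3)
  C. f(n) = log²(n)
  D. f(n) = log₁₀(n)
A > B > C > D

Comparing growth rates:
A = √n is O(√n)
B = n^(1/3) is O(n^(1/3))
C = log²(n) is O(log² n)
D = log₁₀(n) is O(log n)

Therefore, the order from fastest to slowest is: A > B > C > D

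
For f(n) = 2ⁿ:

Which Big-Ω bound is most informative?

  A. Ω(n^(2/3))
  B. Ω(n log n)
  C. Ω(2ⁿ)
C

f(n) = 2ⁿ is Ω(2ⁿ).
All listed options are valid Big-Ω bounds (lower bounds),
but Ω(2ⁿ) is the tightest (largest valid bound).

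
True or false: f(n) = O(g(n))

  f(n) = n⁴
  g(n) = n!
True

f(n) = n⁴ is O(n⁴), and g(n) = n! is O(n!).
Since O(n⁴) ⊆ O(n!) (f grows no faster than g), f(n) = O(g(n)) is true.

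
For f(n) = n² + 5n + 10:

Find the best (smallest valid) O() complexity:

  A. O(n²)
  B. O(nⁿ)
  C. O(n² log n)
A

f(n) = n² + 5n + 10 is O(n²).
All listed options are valid Big-O bounds (upper bounds),
but O(n²) is the tightest (smallest valid bound).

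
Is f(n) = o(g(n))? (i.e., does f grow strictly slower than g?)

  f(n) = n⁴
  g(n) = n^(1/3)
False

f(n) = n⁴ is O(n⁴), and g(n) = n^(1/3) is O(n^(1/3)).
Since O(n⁴) grows faster than or equal to O(n^(1/3)), f(n) = o(g(n)) is false.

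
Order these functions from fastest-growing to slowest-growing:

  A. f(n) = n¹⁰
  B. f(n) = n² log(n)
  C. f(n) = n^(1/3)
A > B > C

Comparing growth rates:
A = n¹⁰ is O(n¹⁰)
B = n² log(n) is O(n² log n)
C = n^(1/3) is O(n^(1/3))

Therefore, the order from fastest to slowest is: A > B > C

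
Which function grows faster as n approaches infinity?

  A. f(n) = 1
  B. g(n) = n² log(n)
B

f(n) = 1 is O(1), while g(n) = n² log(n) is O(n² log n).
Since O(n² log n) grows faster than O(1), g(n) dominates.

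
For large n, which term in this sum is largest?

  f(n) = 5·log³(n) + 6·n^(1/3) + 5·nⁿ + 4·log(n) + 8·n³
5·nⁿ

Looking at each term:
  - 5·log³(n) is O(log³ n)
  - 6·n^(1/3) is O(n^(1/3))
  - 5·nⁿ is O(nⁿ)
  - 4·log(n) is O(log n)
  - 8·n³ is O(n³)

The term 5·nⁿ (O(nⁿ)) grows fastest and dominates all others.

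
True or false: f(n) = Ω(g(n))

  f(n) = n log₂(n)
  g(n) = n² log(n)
False

f(n) = n log₂(n) is O(n log n), and g(n) = n² log(n) is O(n² log n).
Since O(n log n) grows slower than O(n² log n), f(n) = Ω(g(n)) is false.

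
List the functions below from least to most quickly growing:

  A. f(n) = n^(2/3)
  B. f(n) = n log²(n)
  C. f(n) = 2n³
A < B < C

Comparing growth rates:
A = n^(2/3) is O(n^(2/3))
B = n log²(n) is O(n log² n)
C = 2n³ is O(n³)

Therefore, the order from slowest to fastest is: A < B < C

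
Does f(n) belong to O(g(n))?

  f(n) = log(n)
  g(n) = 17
False

f(n) = log(n) is O(log n), and g(n) = 17 is O(1).
Since O(log n) grows faster than O(1), f(n) = O(g(n)) is false.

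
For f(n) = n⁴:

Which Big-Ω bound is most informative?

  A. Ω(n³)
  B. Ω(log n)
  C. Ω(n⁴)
C

f(n) = n⁴ is Ω(n⁴).
All listed options are valid Big-Ω bounds (lower bounds),
but Ω(n⁴) is the tightest (largest valid bound).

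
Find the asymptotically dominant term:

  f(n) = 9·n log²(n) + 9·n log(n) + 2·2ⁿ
2·2ⁿ

Looking at each term:
  - 9·n log²(n) is O(n log² n)
  - 9·n log(n) is O(n log n)
  - 2·2ⁿ is O(2ⁿ)

The term 2·2ⁿ (O(2ⁿ)) grows fastest and dominates all others.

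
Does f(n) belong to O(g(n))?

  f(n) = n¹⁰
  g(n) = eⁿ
True

f(n) = n¹⁰ is O(n¹⁰), and g(n) = eⁿ is O(eⁿ).
Since O(n¹⁰) ⊆ O(eⁿ) (f grows no faster than g), f(n) = O(g(n)) is true.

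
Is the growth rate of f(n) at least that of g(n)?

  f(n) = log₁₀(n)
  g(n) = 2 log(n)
True

f(n) = log₁₀(n) and g(n) = 2 log(n) are both O(log n).
Big-Ω permits equal growth rates (f ≥ c·g for some c > 0), so f(n) = Ω(g(n)) is true.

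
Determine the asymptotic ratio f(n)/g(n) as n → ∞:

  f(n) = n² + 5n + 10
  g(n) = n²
1

Since n² + 5n + 10 and n² have the same growth rate (O(n²)),
the ratio converges to a constant: 1.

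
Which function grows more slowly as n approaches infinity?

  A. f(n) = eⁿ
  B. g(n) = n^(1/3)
B

f(n) = eⁿ is O(eⁿ), while g(n) = n^(1/3) is O(n^(1/3)).
Since O(n^(1/3)) grows slower than O(eⁿ), g(n) is dominated.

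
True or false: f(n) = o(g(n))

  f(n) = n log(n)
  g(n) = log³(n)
False

f(n) = n log(n) is O(n log n), and g(n) = log³(n) is O(log³ n).
Since O(n log n) grows faster than or equal to O(log³ n), f(n) = o(g(n)) is false.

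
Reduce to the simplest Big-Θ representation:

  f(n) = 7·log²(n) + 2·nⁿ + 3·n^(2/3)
Θ(nⁿ)

Order the terms by growth rate: 7·log²(n) ≺ 3·n^(2/3) ≺ 2·nⁿ.
The fastest-growing term 2·nⁿ dominates as n → ∞; dropping its constant factor gives Θ(nⁿ).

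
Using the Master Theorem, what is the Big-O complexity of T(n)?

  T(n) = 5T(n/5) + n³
Θ(n³)

Master Theorem: a = 5, b = 5, f(n) = n³.
Compute the critical exponent d = log₅(5) = 1.
Compare f(n) = Θ(n³) against n^d:
  k = 3 > d = 1, so f(n) = Ω(n^(d+ε)) — Case 3.
  Regularity: a·(n/b)^3/n^3 = a/b^3 = 5/125 < 1 ✓.
  The top-level work dominates: T(n) = Θ(f(n)) = Θ(n³).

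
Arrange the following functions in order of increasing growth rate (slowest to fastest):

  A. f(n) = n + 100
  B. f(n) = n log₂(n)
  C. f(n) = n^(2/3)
C < A < B

Comparing growth rates:
C = n^(2/3) is O(n^(2/3))
A = n + 100 is O(n)
B = n log₂(n) is O(n log n)

Therefore, the order from slowest to fastest is: C < A < B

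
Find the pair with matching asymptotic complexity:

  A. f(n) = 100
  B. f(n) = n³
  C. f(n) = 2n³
B and C

Examining each function:
  A. 100 is O(1)
  B. n³ is O(n³)
  C. 2n³ is O(n³)

Functions B and C both have the same complexity class.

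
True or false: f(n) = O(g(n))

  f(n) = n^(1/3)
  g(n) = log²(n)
False

f(n) = n^(1/3) is O(n^(1/3)), and g(n) = log²(n) is O(log² n).
Since O(n^(1/3)) grows faster than O(log² n), f(n) = O(g(n)) is false.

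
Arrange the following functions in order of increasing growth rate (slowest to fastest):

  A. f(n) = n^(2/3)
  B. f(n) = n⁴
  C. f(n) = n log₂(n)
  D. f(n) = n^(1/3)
D < A < C < B

Comparing growth rates:
D = n^(1/3) is O(n^(1/3))
A = n^(2/3) is O(n^(2/3))
C = n log₂(n) is O(n log n)
B = n⁴ is O(n⁴)

Therefore, the order from slowest to fastest is: D < A < C < B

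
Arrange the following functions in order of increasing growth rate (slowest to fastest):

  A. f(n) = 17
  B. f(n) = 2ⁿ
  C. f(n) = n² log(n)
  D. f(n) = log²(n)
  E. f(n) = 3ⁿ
A < D < C < B < E

Comparing growth rates:
A = 17 is O(1)
D = log²(n) is O(log² n)
C = n² log(n) is O(n² log n)
B = 2ⁿ is O(2ⁿ)
E = 3ⁿ is O(3ⁿ)

Therefore, the order from slowest to fastest is: A < D < C < B < E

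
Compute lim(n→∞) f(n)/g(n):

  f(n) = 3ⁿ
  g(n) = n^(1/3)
∞

Since 3ⁿ (O(3ⁿ)) grows faster than n^(1/3) (O(n^(1/3))),
the ratio f(n)/g(n) → ∞ as n → ∞.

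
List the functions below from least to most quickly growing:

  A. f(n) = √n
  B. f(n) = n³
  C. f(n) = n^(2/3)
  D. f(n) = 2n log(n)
A < C < D < B

Comparing growth rates:
A = √n is O(√n)
C = n^(2/3) is O(n^(2/3))
D = 2n log(n) is O(n log n)
B = n³ is O(n³)

Therefore, the order from slowest to fastest is: A < C < D < B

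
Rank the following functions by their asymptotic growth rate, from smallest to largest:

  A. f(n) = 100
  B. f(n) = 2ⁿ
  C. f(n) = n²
A < C < B

Comparing growth rates:
A = 100 is O(1)
C = n² is O(n²)
B = 2ⁿ is O(2ⁿ)

Therefore, the order from slowest to fastest is: A < C < B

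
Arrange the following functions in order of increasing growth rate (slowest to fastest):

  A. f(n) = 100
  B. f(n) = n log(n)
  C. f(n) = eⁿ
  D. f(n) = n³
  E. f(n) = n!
A < B < D < C < E

Comparing growth rates:
A = 100 is O(1)
B = n log(n) is O(n log n)
D = n³ is O(n³)
C = eⁿ is O(eⁿ)
E = n! is O(n!)

Therefore, the order from slowest to fastest is: A < B < D < C < E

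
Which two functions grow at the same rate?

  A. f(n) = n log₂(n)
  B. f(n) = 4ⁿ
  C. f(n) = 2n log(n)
A and C

Examining each function:
  A. n log₂(n) is O(n log n)
  B. 4ⁿ is O(4ⁿ)
  C. 2n log(n) is O(n log n)

Functions A and C both have the same complexity class.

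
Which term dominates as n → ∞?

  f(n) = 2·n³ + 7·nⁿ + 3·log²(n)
7·nⁿ

Looking at each term:
  - 2·n³ is O(n³)
  - 7·nⁿ is O(nⁿ)
  - 3·log²(n) is O(log² n)

The term 7·nⁿ (O(nⁿ)) grows fastest and dominates all others.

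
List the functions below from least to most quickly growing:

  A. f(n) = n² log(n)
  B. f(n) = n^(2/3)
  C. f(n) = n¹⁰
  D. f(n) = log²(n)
D < B < A < C

Comparing growth rates:
D = log²(n) is O(log² n)
B = n^(2/3) is O(n^(2/3))
A = n² log(n) is O(n² log n)
C = n¹⁰ is O(n¹⁰)

Therefore, the order from slowest to fastest is: D < B < A < C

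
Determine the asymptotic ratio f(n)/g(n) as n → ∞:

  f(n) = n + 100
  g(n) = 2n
1/2

Since n + 100 and 2n have the same growth rate (O(n)),
the ratio converges to a constant: 1/2.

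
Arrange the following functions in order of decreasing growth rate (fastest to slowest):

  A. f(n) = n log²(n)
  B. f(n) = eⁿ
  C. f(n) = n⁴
B > C > A

Comparing growth rates:
B = eⁿ is O(eⁿ)
C = n⁴ is O(n⁴)
A = n log²(n) is O(n log² n)

Therefore, the order from fastest to slowest is: B > C > A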